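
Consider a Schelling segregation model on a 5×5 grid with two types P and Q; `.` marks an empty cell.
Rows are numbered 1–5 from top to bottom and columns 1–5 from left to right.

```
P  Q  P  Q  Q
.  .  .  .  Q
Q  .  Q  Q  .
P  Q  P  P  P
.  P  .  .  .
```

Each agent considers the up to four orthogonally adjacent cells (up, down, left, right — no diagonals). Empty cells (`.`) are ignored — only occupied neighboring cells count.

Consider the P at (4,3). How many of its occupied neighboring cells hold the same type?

1

Occupied neighbors of (4,3): (3,3)=Q, (4,2)=Q, (4,4)=P.
Same type (P): 1 of 3.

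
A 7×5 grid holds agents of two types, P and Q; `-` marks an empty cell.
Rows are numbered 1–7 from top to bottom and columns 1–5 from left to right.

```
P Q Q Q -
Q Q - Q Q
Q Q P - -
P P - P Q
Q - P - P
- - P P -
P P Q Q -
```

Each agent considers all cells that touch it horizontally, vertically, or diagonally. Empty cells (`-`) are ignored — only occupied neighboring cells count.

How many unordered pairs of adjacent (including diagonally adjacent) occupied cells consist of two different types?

Scan each occupied cell's neighbors to the right and below (and the two forward diagonals) so each pair is counted once.
Row 1: P(1,1)–Q(1,2)≠ P(1,1)–Q(2,1)≠ P(1,1)–Q(2,2)≠ Q(1,2)–Q(1,3)= Q(1,2)–Q(2,2)= Q(1,2)–Q(2,1)= Q(1,3)–Q(1,4)= Q(1,3)–Q(2,4)= Q(1,3)–Q(2,2)= Q(1,4)–Q(2,4)= Q(1,4)–Q(2,5)=  → 3/11 unlike.
Row 2: Q(2,1)–Q(2,2)= Q(2,1)–Q(3,1)= Q(2,1)–Q(3,2)= Q(2,2)–Q(3,2)= Q(2,2)–P(3,3)≠ Q(2,2)–Q(3,1)= Q(2,4)–Q(2,5)= Q(2,4)–P(3,3)≠  → 2/8 unlike.
Row 3: Q(3,1)–Q(3,2)= Q(3,1)–P(4,1)≠ Q(3,1)–P(4,2)≠ Q(3,2)–P(3,3)≠ Q(3,2)–P(4,2)≠ Q(3,2)–P(4,1)≠ P(3,3)–P(4,4)= P(3,3)–P(4,2)=  → 5/8 unlike.
Row 4: P(4,1)–P(4,2)= P(4,1)–Q(5,1)≠ P(4,2)–P(5,3)= P(4,2)–Q(5,1)≠ P(4,4)–Q(4,5)≠ P(4,4)–P(5,5)= P(4,4)–P(5,3)= Q(4,5)–P(5,5)≠  → 4/8 unlike.
Row 5: P(5,3)–P(6,3)= P(5,3)–P(6,4)= P(5,5)–P(6,4)=  → 0/3 unlike.
Row 6: P(6,3)–P(6,4)= P(6,3)–Q(7,3)≠ P(6,3)–Q(7,4)≠ P(6,3)–P(7,2)= P(6,4)–Q(7,4)≠ P(6,4)–Q(7,3)≠  → 4/6 unlike.
Row 7: P(7,1)–P(7,2)= P(7,2)–Q(7,3)≠ Q(7,3)–Q(7,4)=  → 1/3 unlike.
Total adjacent occupied pairs: 47; unlike-type pairs: 19.

19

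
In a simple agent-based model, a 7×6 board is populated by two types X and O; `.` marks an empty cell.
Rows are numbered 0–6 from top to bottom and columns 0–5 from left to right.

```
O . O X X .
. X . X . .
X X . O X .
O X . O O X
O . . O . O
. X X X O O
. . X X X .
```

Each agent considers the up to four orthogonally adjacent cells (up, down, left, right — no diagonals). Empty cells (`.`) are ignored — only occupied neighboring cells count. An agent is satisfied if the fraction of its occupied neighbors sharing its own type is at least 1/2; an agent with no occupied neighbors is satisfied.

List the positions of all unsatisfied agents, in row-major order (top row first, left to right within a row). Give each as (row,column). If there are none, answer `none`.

Row 0: (0,0)O 0/0 ✓ · (0,2)O 0/1 ✗ · (0,3)X 2/3 ✓ · (0,4)X 1/1 ✓
Row 1: (1,1)X 1/1 ✓ · (1,3)X 1/2 ✓
Row 2: (2,0)X 1/2 ✓ · (2,1)X 3/3 ✓ · (2,3)O 1/3 ✗ · (2,4)X 0/2 ✗
Row 3: (3,0)O 1/3 ✗ · (3,1)X 1/2 ✓ · (3,3)O 3/3 ✓ · (3,4)O 1/3 ✗ · (3,5)X 0/2 ✗
Row 4: (4,0)O 1/1 ✓ · (4,3)O 1/2 ✓ · (4,5)O 1/2 ✓
Row 5: (5,1)X 1/1 ✓ · (5,2)X 3/3 ✓ · (5,3)X 2/4 ✓ · (5,4)O 1/3 ✗ · (5,5)O 2/2 ✓
Row 6: (6,2)X 2/2 ✓ · (6,3)X 3/3 ✓ · (6,4)X 1/2 ✓

(0,2), (2,3), (2,4), (3,0), (3,4), (3,5), (5,4)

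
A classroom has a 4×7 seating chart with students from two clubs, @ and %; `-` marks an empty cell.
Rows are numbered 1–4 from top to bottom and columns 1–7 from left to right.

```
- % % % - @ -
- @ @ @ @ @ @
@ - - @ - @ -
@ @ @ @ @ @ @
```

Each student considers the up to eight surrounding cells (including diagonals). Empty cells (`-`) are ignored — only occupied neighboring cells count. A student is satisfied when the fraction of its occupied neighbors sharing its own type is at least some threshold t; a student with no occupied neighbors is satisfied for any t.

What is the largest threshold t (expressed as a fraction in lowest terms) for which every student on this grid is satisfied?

1/4

(1,2)% 1/3
(1,3)% 2/5
(1,4)% 1/4
(1,6)@ 3/3
(2,2)@ 2/4
(2,3)@ 3/6
(2,4)@ 3/5
(2,5)@ 5/6
(2,6)@ 4/4
(2,7)@ 3/3
(3,1)@ 3/3
(3,4)@ 6/6
(3,6)@ 6/6
(4,1)@ 2/2
(4,2)@ 3/3
(4,3)@ 3/3
(4,4)@ 3/3
(4,5)@ 4/4
(4,6)@ 3/3
(4,7)@ 2/2
The smallest same-type fraction is 1/4 at (1,4), which reduces to 1/4. Any threshold above that leaves this student unsatisfied.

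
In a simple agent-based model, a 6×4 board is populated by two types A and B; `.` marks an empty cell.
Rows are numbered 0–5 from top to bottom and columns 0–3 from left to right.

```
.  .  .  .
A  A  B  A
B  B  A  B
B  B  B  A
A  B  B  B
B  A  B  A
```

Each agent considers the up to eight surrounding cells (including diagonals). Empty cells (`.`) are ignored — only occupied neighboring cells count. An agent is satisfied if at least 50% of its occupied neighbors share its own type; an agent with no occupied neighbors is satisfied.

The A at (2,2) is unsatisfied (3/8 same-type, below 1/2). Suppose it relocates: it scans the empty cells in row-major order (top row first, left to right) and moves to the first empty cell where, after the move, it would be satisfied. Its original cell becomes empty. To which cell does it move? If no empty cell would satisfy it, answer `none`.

Vacating (2,2). Empty cells in order:
  (0,0): 2/2 same-type → satisfied — stop here.

(0,0)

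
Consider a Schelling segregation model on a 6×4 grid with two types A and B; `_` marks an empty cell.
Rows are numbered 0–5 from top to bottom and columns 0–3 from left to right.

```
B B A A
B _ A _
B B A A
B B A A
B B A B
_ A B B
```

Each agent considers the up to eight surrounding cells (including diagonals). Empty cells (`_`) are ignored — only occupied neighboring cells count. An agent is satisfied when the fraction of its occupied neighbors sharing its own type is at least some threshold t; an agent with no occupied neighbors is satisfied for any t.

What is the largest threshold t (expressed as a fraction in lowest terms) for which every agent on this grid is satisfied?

Row 0: (0,0)B 2/2 · (0,1)B 2/4 · (0,2)A 2/3 · (0,3)A 2/2
Row 1: (1,0)B 4/4 · (1,2)A 4/6
Row 2: (2,0)B 4/4 · (2,1)B 4/7 · (2,2)A 4/6 · (2,3)A 4/4
Row 3: (3,0)B 5/5 · (3,1)B 5/8 · (3,2)A 4/8 · (3,3)A 4/5
Row 4: (4,0)B 3/4 · (4,1)B 4/7 · (4,2)A 3/8 · (4,3)B 2/5
Row 5: (5,1)A 1/4 · (5,2)B 3/5 · (5,3)B 2/3
The smallest same-type fraction is 1/4 at (5,1), which reduces to 1/4. Any threshold above that leaves this agent unsatisfied.

1/4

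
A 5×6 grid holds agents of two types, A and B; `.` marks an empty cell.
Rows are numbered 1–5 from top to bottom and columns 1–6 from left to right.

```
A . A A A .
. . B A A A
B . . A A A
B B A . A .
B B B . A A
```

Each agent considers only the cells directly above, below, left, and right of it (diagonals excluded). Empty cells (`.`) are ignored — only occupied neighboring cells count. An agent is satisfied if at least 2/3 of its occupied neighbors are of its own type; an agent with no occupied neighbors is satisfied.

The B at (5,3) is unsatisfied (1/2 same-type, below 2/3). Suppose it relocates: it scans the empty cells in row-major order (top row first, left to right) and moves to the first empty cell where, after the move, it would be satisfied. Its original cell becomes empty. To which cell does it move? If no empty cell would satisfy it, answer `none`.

Vacating (5,3). Empty cells in order:
  (1,2): 0/2 same-type → still unsatisfied.
  (1,6): 0/2 same-type → still unsatisfied.
  (2,1): 1/2 same-type → still unsatisfied.
  (2,2): 1/1 same-type → satisfied — stop here.

(2,2)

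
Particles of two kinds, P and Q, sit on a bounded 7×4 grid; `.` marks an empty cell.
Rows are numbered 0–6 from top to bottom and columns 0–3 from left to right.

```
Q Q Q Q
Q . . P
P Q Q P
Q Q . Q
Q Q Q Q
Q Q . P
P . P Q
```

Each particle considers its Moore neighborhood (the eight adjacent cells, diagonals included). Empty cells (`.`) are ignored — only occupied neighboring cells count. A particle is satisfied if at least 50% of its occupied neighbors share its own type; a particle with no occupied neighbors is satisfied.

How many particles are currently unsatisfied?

7

(0,0)Q 2/2 satisfied
(0,1)Q 3/3 satisfied
(0,2)Q 2/3 satisfied
(0,3)Q 1/2 satisfied
(1,0)Q 3/4 satisfied
(1,3)P 1/4 not
(2,0)P 0/4 not
(2,1)Q 4/5 satisfied
(2,2)Q 3/5 satisfied
(2,3)P 1/3 not
(3,0)Q 4/5 satisfied
(3,1)Q 6/7 satisfied
(3,3)Q 3/4 satisfied
(4,0)Q 5/5 satisfied
(4,1)Q 6/6 satisfied
(4,2)Q 5/6 satisfied
(4,3)Q 2/3 satisfied
(5,0)Q 3/4 satisfied
(5,1)Q 4/6 satisfied
(5,3)P 1/4 not
(6,0)P 0/2 not
(6,2)P 1/3 not
(6,3)Q 0/2 not
Unsatisfied: (1,3), (2,0), (2,3), (5,3), (6,0), (6,2), (6,3) — 7 in total.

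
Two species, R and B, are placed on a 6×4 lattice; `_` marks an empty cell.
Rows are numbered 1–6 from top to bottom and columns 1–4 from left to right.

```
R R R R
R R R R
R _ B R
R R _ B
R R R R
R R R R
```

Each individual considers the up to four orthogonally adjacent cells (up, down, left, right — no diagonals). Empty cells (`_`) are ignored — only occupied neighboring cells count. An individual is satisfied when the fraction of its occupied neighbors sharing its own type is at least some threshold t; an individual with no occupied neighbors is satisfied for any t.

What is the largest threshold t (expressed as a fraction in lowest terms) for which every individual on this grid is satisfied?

Row 1: (1,1)R 2/2 · (1,2)R 3/3 · (1,3)R 3/3 · (1,4)R 2/2
Row 2: (2,1)R 3/3 · (2,2)R 3/3 · (2,3)R 3/4 · (2,4)R 3/3
Row 3: (3,1)R 2/2 · (3,3)B 0/2 · (3,4)R 1/3
Row 4: (4,1)R 3/3 · (4,2)R 2/2 · (4,4)B 0/2
Row 5: (5,1)R 3/3 · (5,2)R 4/4 · (5,3)R 3/3 · (5,4)R 2/3
Row 6: (6,1)R 2/2 · (6,2)R 3/3 · (6,3)R 3/3 · (6,4)R 2/2
The smallest same-type fraction is 0/2 at (3,3), which reduces to 0/1. Any threshold above that leaves this individual unsatisfied.

0/1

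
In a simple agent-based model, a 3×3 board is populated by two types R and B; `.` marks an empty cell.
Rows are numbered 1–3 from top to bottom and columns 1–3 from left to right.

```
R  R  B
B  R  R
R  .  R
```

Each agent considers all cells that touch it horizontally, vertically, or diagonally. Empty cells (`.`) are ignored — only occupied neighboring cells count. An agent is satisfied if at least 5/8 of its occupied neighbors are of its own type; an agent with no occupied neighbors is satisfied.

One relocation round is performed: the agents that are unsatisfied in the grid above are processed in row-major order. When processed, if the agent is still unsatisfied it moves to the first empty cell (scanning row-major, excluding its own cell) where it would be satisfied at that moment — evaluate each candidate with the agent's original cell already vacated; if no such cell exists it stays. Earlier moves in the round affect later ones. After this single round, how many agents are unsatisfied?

Initially unsatisfied (in order): (1,2), (1,3), (2,1), (3,1).
  (1,2) → (3,2).
  (1,3): no empty cell satisfies it; stays.
  (2,1): no empty cell satisfies it; stays.
  (3,1): now satisfied by earlier moves; stays.
Resulting grid:
R . B
B R R
R R R
Unsatisfied now: (1,1), (1,3), (2,1).

3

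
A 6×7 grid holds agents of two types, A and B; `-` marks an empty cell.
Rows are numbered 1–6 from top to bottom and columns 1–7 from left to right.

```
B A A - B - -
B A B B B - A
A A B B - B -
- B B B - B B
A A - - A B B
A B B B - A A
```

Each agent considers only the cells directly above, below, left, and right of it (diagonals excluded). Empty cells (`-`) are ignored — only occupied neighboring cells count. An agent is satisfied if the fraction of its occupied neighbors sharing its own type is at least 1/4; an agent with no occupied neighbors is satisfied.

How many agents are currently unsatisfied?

1

(1,1)B 1/2 ✓
(1,2)A 2/3 ✓
(1,3)A 1/2 ✓
(1,5)B 1/1 ✓
(2,1)B 1/3 ✓
(2,2)A 2/4 ✓
(2,3)B 2/4 ✓
(2,4)B 3/3 ✓
(2,5)B 2/2 ✓
(2,7)A 0/0 ✓
(3,1)A 1/2 ✓
(3,2)A 2/4 ✓
(3,3)B 3/4 ✓
(3,4)B 3/3 ✓
(3,6)B 1/1 ✓
(4,2)B 1/3 ✓
(4,3)B 3/3 ✓
(4,4)B 2/2 ✓
(4,6)B 3/3 ✓
(4,7)B 2/2 ✓
(5,1)A 2/2 ✓
(5,2)A 1/3 ✓
(5,5)A 0/1 ✗
(5,6)B 2/4 ✓
(5,7)B 2/3 ✓
(6,1)A 1/2 ✓
(6,2)B 1/3 ✓
(6,3)B 2/2 ✓
(6,4)B 1/1 ✓
(6,6)A 1/2 ✓
(6,7)A 1/2 ✓
Unsatisfied: (5,5) — 1 in total.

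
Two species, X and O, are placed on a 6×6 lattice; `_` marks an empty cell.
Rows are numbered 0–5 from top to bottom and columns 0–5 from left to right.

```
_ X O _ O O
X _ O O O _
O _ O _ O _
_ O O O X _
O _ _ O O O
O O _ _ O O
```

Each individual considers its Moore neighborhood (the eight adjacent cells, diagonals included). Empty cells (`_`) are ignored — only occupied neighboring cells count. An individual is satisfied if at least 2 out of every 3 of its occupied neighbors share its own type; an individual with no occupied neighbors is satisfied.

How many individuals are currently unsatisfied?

(0,1)X 1/3 unhappy
(0,2)O 2/3 ok
(0,4)O 3/3 ok
(0,5)O 2/2 ok
(1,0)X 1/2 unhappy
(1,2)O 3/4 ok
(1,3)O 6/6 ok
(1,4)O 4/4 ok
(2,0)O 1/2 unhappy
(2,2)O 5/5 ok
(2,4)O 3/4 ok
(3,1)O 4/4 ok
(3,2)O 4/4 ok
(3,3)O 5/6 ok
(3,4)X 0/5 unhappy
(4,0)O 3/3 ok
(4,3)O 4/5 ok
(4,4)O 5/6 ok
(4,5)O 3/4 ok
(5,0)O 2/2 ok
(5,1)O 2/2 ok
(5,4)O 4/4 ok
(5,5)O 3/3 ok
Unsatisfied: (0,1), (1,0), (2,0), (3,4) — 4 in total.

4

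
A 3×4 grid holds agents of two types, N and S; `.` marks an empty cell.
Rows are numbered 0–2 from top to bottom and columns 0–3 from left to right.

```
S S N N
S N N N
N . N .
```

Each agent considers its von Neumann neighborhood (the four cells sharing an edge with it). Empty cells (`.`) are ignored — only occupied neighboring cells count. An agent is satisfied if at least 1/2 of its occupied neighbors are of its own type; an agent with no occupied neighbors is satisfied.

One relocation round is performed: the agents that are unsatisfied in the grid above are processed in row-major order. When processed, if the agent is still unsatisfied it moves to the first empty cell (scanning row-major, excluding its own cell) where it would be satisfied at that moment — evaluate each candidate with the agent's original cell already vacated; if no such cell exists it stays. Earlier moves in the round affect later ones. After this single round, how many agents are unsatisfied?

Initially unsatisfied (in order): (0,1), (1,0), (1,1), (2,0).
  (0,1): no empty cell satisfies it; stays.
  (1,0): no empty cell satisfies it; stays.
  (1,1) → (2,1).
  (2,0): now satisfied by earlier moves; stays.
Resulting grid:
S S N N
S . N N
N N N .
All satisfied now.

0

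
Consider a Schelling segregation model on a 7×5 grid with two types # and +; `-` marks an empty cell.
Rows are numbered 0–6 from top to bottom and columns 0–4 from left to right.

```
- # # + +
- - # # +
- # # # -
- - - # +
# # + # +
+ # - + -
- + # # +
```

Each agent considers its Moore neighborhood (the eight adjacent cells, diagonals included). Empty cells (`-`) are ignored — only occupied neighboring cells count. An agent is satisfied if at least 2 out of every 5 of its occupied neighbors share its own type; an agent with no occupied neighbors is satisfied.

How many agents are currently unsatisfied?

(0,1)# 2/2 ✓
(0,2)# 3/4 ✓
(0,3)+ 2/5 ✓
(0,4)+ 2/3 ✓
(1,2)# 6/7 ✓
(1,3)# 4/7 ✓
(1,4)+ 2/4 ✓
(2,1)# 2/2 ✓
(2,2)# 5/5 ✓
(2,3)# 4/6 ✓
(3,3)# 3/6 ✓
(3,4)+ 1/4 ✗
(4,0)# 2/3 ✓
(4,1)# 2/4 ✓
(4,2)+ 1/5 ✗
(4,3)# 1/5 ✗
(4,4)+ 2/4 ✓
(5,0)+ 1/4 ✗
(5,1)# 3/6 ✓
(5,3)+ 3/6 ✓
(6,1)+ 1/3 ✗
(6,2)# 2/4 ✓
(6,3)# 1/3 ✗
(6,4)+ 1/2 ✓
Unsatisfied: (3,4), (4,2), (4,3), (5,0), (6,1), (6,3) — 6 in total.

6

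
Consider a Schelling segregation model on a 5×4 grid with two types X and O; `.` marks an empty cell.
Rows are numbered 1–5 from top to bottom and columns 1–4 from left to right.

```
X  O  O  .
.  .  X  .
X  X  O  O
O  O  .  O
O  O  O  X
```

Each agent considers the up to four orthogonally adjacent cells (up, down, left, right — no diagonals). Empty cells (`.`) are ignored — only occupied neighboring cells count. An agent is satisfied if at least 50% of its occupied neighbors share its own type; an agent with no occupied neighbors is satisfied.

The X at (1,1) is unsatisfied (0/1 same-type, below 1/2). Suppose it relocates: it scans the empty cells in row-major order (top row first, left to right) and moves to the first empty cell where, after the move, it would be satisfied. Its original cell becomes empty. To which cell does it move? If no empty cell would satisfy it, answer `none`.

(2,1)

Vacating (1,1). Empty cells in order:
  (1,4): 0/1 same-type → still unsatisfied.
  (2,1): 1/1 same-type → satisfied — stop here.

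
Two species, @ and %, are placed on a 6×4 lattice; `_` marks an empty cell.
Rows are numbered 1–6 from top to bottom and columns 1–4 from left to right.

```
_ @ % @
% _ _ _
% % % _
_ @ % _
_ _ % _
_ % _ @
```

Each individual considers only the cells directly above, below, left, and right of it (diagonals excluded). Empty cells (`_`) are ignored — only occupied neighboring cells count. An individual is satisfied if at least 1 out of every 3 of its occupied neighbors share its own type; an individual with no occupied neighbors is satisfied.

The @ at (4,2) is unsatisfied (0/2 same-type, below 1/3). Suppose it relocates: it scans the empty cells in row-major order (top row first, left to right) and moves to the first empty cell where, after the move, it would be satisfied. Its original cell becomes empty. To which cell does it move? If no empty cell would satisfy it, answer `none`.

(1,1)

Vacating (4,2). Empty cells in order:
  (1,1): 1/2 same-type → satisfied — stop here.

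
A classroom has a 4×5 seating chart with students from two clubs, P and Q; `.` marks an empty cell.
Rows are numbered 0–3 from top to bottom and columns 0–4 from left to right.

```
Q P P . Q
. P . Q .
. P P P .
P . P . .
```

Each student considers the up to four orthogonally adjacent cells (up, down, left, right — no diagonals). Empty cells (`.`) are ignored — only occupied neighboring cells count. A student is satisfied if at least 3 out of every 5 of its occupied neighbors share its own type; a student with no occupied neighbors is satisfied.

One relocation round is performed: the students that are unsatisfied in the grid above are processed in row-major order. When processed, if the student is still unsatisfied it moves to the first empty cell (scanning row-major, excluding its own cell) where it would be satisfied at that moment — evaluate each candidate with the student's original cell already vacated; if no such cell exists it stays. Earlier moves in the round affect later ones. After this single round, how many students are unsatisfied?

Initially unsatisfied (in order): (0,0), (1,3), (2,3).
  (0,0) → (0,3).
  (1,3) → (1,4).
  (2,3): now satisfied by earlier moves; stays.
Resulting grid:
. P P Q Q
. P . . Q
. P P P .
P . P . .
Unsatisfied now: (0,2), (0,3).

2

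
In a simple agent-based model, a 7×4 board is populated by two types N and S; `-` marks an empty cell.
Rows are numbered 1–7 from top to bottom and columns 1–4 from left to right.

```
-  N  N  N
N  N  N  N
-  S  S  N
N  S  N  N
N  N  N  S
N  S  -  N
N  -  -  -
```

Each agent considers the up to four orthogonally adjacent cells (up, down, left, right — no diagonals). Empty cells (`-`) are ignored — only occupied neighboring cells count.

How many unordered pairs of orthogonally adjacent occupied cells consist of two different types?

12

Scan each occupied cell's neighbors to the right and below so each pair is counted once.
Row 1: N(1,2)–N(1,3)= N(1,2)–N(2,2)= N(1,3)–N(1,4)= N(1,3)–N(2,3)= N(1,4)–N(2,4)=  → 0/5 unlike.
Row 2: N(2,1)–N(2,2)= N(2,2)–N(2,3)= N(2,2)–S(3,2)≠ N(2,3)–N(2,4)= N(2,3)–S(3,3)≠ N(2,4)–N(3,4)=  → 2/6 unlike.
Row 3: S(3,2)–S(3,3)= S(3,2)–S(4,2)= S(3,3)–N(3,4)≠ S(3,3)–N(4,3)≠ N(3,4)–N(4,4)=  → 2/5 unlike.
Row 4: N(4,1)–S(4,2)≠ N(4,1)–N(5,1)= S(4,2)–N(4,3)≠ S(4,2)–N(5,2)≠ N(4,3)–N(4,4)= N(4,3)–N(5,3)= N(4,4)–S(5,4)≠  → 4/7 unlike.
Row 5: N(5,1)–N(5,2)= N(5,1)–N(6,1)= N(5,2)–N(5,3)= N(5,2)–S(6,2)≠ N(5,3)–S(5,4)≠ S(5,4)–N(6,4)≠  → 3/6 unlike.
Row 6: N(6,1)–S(6,2)≠ N(6,1)–N(7,1)=  → 1/2 unlike.
Total adjacent occupied pairs: 31; unlike-type pairs: 12.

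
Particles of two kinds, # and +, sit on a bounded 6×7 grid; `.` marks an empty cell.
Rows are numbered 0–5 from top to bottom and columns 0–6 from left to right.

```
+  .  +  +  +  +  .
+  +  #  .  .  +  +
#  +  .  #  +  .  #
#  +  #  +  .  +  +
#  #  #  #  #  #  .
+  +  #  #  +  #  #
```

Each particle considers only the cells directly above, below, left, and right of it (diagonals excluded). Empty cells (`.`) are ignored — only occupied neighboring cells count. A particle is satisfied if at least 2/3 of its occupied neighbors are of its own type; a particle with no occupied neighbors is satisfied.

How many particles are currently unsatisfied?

Row 0: (0,0)+ 1/1 ok · (0,2)+ 1/2 unhappy · (0,3)+ 2/2 ok · (0,4)+ 2/2 ok · (0,5)+ 2/2 ok
Row 1: (1,0)+ 2/3 ok · (1,1)+ 2/3 ok · (1,2)# 0/2 unhappy · (1,5)+ 2/2 ok · (1,6)+ 1/2 unhappy
Row 2: (2,0)# 1/3 unhappy · (2,1)+ 2/3 ok · (2,3)# 0/2 unhappy · (2,4)+ 0/1 unhappy · (2,6)# 0/2 unhappy
Row 3: (3,0)# 2/3 ok · (3,1)+ 1/4 unhappy · (3,2)# 1/3 unhappy · (3,3)+ 0/3 unhappy · (3,5)+ 1/2 unhappy · (3,6)+ 1/2 unhappy
Row 4: (4,0)# 2/3 ok · (4,1)# 2/4 unhappy · (4,2)# 4/4 ok · (4,3)# 3/4 ok · (4,4)# 2/3 ok · (4,5)# 2/3 ok
Row 5: (5,0)+ 1/2 unhappy · (5,1)+ 1/3 unhappy · (5,2)# 2/3 ok · (5,3)# 2/3 ok · (5,4)+ 0/3 unhappy · (5,5)# 2/3 ok · (5,6)# 1/1 ok
Unsatisfied: (0,2), (1,2), (1,6), (2,0), (2,3), (2,4), (2,6), (3,1), (3,2), (3,3), (3,5), (3,6), (4,1), (5,0), (5,1), (5,4) — 16 in total.

16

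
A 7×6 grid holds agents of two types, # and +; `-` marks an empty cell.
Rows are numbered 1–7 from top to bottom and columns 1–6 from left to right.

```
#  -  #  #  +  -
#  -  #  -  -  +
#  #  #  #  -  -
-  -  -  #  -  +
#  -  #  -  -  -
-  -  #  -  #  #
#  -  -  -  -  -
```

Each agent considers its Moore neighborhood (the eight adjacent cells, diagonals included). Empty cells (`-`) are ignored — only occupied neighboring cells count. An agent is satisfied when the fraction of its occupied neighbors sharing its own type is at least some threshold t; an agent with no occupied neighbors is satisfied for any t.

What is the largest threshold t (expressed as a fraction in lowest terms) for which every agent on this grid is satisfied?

1/2

(1,1)# 1/1
(1,3)# 2/2
(1,4)# 2/3
(1,5)+ 1/2
(2,1)# 3/3
(2,3)# 5/5
(2,6)+ 1/1
(3,1)# 2/2
(3,2)# 4/4
(3,3)# 4/4
(3,4)# 3/3
(4,4)# 3/3
(4,6)+ — no occupied neighbors
(5,1)# — no occupied neighbors
(5,3)# 2/2
(6,3)# 1/1
(6,5)# 1/1
(6,6)# 1/1
(7,1)# — no occupied neighbors
The smallest same-type fraction is 1/2 at (1,5), which reduces to 1/2. Any threshold above that leaves this agent unsatisfied.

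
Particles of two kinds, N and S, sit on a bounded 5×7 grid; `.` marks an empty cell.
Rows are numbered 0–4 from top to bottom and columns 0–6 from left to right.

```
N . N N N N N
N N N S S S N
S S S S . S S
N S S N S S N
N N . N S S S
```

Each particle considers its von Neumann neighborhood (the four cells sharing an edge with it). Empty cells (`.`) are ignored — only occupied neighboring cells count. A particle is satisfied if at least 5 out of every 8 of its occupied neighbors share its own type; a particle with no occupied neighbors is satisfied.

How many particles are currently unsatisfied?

(0,0)N 1/1 ✓
(0,2)N 2/2 ✓
(0,3)N 2/3 ✓
(0,4)N 2/3 ✓
(0,5)N 2/3 ✓
(0,6)N 2/2 ✓
(1,0)N 2/3 ✓
(1,1)N 2/3 ✓
(1,2)N 2/4 ✗
(1,3)S 2/4 ✗
(1,4)S 2/3 ✓
(1,5)S 2/4 ✗
(1,6)N 1/3 ✗
(2,0)S 1/3 ✗
(2,1)S 3/4 ✓
(2,2)S 3/4 ✓
(2,3)S 2/3 ✓
(2,5)S 3/3 ✓
(2,6)S 1/3 ✗
(3,0)N 1/3 ✗
(3,1)S 2/4 ✗
(3,2)S 2/3 ✓
(3,3)N 1/4 ✗
(3,4)S 2/3 ✓
(3,5)S 3/4 ✓
(3,6)N 0/3 ✗
(4,0)N 2/2 ✓
(4,1)N 1/2 ✗
(4,3)N 1/2 ✗
(4,4)S 2/3 ✓
(4,5)S 3/3 ✓
(4,6)S 1/2 ✗
Unsatisfied: (1,2), (1,3), (1,5), (1,6), (2,0), (2,6), (3,0), (3,1), (3,3), (3,6), (4,1), (4,3), (4,6) — 13 in total.

13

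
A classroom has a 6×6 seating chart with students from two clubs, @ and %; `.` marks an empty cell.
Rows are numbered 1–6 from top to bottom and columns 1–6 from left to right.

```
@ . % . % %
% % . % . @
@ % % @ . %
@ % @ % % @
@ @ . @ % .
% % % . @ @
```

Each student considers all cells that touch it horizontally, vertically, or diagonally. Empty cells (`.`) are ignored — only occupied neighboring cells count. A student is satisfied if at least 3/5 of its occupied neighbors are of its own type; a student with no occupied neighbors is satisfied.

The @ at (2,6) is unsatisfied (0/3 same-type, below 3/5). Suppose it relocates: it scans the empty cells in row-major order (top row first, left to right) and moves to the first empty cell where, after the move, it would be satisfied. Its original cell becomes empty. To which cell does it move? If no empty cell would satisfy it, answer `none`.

(5,6)

Vacating (2,6). Empty cells in order:
  (1,2): 1/4 same-type → still unsatisfied.
  (1,4): 0/3 same-type → still unsatisfied.
  (2,3): 1/6 same-type → still unsatisfied.
  (2,5): 1/5 same-type → still unsatisfied.
  (3,5): 2/6 same-type → still unsatisfied.
  (5,3): 3/7 same-type → still unsatisfied.
  (5,6): 3/5 same-type → satisfied — stop here.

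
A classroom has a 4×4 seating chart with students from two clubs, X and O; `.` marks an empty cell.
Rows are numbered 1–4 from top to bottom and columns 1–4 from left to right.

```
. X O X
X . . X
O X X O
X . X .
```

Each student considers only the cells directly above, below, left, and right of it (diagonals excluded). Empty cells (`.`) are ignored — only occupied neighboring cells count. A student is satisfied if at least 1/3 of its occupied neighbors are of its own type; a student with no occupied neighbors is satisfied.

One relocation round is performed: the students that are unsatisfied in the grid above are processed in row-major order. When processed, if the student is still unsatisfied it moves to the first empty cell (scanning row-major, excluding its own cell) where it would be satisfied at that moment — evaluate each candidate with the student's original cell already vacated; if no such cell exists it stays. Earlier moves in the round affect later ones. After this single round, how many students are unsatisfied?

Initially unsatisfied (in order): (1,2), (1,3), (2,1), (3,1), (3,4), (4,1).
  (1,2) → (1,1).
  (1,3) → (4,4).
  (2,1): now satisfied by earlier moves; stays.
  (3,1): no empty cell satisfies it; stays.
  (3,4): now satisfied by earlier moves; stays.
  (4,1) → (1,2).
Resulting grid:
X X . X
X . . X
O X X O
. . X O
Unsatisfied now: (3,1).

1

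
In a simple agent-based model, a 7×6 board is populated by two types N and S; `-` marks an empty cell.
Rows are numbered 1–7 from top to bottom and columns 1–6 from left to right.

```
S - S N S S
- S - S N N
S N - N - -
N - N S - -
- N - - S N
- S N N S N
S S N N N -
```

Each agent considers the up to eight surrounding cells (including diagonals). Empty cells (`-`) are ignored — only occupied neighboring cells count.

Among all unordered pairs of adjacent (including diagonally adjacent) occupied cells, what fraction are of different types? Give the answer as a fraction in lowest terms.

9/19

Scan each occupied cell's neighbors to the right and below (and the two forward diagonals) so each pair is counted once.
From row 1: 7 unlike of 13 pairs (running 7/13).
From row 2: 3 unlike of 6 pairs (running 10/19).
From row 3: 3 unlike of 6 pairs (running 13/25).
From row 4: 1 unlike of 4 pairs (running 14/29).
From row 5: 5 unlike of 8 pairs (running 19/37).
From row 6: 7 unlike of 16 pairs (running 26/53).
From row 7: 1 unlike of 4 pairs (running 27/57).
Total adjacent occupied pairs: 57; unlike-type pairs: 27.
27/57 reduces to 9/19.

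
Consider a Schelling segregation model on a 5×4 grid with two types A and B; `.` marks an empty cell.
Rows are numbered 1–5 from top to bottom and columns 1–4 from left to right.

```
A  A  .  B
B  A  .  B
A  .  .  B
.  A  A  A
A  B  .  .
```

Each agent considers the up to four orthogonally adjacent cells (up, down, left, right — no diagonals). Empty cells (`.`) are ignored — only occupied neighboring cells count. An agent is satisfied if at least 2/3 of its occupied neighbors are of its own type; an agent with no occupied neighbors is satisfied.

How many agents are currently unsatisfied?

9

Row 1: (1,1)A 1/2 ✗ · (1,2)A 2/2 ✓ · (1,4)B 1/1 ✓
Row 2: (2,1)B 0/3 ✗ · (2,2)A 1/2 ✗ · (2,4)B 2/2 ✓
Row 3: (3,1)A 0/1 ✗ · (3,4)B 1/2 ✗
Row 4: (4,2)A 1/2 ✗ · (4,3)A 2/2 ✓ · (4,4)A 1/2 ✗
Row 5: (5,1)A 0/1 ✗ · (5,2)B 0/2 ✗
Unsatisfied: (1,1), (2,1), (2,2), (3,1), (3,4), (4,2), (4,4), (5,1), (5,2) — 9 in total.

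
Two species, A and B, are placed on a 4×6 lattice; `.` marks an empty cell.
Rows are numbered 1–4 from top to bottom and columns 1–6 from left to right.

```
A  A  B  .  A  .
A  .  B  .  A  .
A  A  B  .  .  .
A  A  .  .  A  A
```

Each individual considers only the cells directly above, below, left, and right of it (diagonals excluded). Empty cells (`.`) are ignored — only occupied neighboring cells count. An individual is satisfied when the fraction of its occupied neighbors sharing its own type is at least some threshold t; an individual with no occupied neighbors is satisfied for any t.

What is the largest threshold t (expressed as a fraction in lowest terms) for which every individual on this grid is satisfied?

(1,1)A 2/2
(1,2)A 1/2
(1,3)B 1/2
(1,5)A 1/1
(2,1)A 2/2
(2,3)B 2/2
(2,5)A 1/1
(3,1)A 3/3
(3,2)A 2/3
(3,3)B 1/2
(4,1)A 2/2
(4,2)A 2/2
(4,5)A 1/1
(4,6)A 1/1
The smallest same-type fraction is 1/2 at (1,2), which reduces to 1/2. Any threshold above that leaves this individual unsatisfied.

1/2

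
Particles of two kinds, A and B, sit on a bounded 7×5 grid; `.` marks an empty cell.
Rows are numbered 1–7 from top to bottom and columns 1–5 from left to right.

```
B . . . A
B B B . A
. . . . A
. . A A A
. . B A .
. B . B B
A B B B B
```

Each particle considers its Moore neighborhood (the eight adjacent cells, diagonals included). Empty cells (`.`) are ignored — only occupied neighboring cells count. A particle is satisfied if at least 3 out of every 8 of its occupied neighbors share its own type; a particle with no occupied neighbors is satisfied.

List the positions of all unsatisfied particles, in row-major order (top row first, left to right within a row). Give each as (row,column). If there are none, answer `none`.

Row 1: (1,1)B 2/2 ok · (1,5)A 1/1 ok
Row 2: (2,1)B 2/2 ok · (2,2)B 3/3 ok · (2,3)B 1/1 ok · (2,5)A 2/2 ok
Row 3: (3,5)A 3/3 ok
Row 4: (4,3)A 2/3 ok · (4,4)A 4/5 ok · (4,5)A 3/3 ok
Row 5: (5,3)B 2/5 ok · (5,4)A 3/6 ok
Row 6: (6,2)B 3/4 ok · (6,4)B 5/6 ok · (6,5)B 3/4 ok
Row 7: (7,1)A 0/2 unhappy · (7,2)B 2/3 ok · (7,3)B 4/4 ok · (7,4)B 4/4 ok · (7,5)B 3/3 ok

(7,1)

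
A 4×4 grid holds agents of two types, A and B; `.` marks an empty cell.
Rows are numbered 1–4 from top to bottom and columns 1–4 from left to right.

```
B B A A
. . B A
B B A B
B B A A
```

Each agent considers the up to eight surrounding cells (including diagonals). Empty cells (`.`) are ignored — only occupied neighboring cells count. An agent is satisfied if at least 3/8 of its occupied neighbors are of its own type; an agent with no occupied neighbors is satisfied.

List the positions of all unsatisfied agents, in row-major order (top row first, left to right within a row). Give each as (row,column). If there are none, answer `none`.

(3,4)

(1,1)B 1/1 ok
(1,2)B 2/3 ok
(1,3)A 2/4 ok
(1,4)A 2/3 ok
(2,3)B 3/7 ok
(2,4)A 3/5 ok
(3,1)B 3/3 ok
(3,2)B 4/6 ok
(3,3)A 3/7 ok
(3,4)B 1/5 unhappy
(4,1)B 3/3 ok
(4,2)B 3/5 ok
(4,3)A 2/5 ok
(4,4)A 2/3 ok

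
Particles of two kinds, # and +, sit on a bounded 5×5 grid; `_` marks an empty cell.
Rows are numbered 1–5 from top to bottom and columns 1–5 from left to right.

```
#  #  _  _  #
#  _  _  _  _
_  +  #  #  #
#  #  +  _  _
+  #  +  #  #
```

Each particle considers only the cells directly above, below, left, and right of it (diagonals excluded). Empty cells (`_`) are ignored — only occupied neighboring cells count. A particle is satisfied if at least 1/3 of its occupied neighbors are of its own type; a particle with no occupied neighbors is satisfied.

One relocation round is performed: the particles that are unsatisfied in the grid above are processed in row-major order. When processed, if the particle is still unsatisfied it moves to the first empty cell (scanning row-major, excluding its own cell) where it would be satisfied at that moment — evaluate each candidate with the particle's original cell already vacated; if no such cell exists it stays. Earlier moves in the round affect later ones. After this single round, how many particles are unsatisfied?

0

Initially unsatisfied (in order): (3,2), (5,1).
  (3,2) → (4,4).
  (5,1) → (4,5).
Resulting grid:
# # _ _ #
# _ _ _ _
_ _ # # #
# # + + +
_ # + # #
All satisfied now.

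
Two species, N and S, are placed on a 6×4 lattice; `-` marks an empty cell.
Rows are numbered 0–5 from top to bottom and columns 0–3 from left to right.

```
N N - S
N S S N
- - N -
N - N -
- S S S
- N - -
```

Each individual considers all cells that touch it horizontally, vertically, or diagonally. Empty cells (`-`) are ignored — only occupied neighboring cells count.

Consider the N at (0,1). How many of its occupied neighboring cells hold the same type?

Occupied neighbors of (0,1): (0,0)=N, (1,0)=N, (1,1)=S, (1,2)=S.
Same type (N): 2 of 4.

2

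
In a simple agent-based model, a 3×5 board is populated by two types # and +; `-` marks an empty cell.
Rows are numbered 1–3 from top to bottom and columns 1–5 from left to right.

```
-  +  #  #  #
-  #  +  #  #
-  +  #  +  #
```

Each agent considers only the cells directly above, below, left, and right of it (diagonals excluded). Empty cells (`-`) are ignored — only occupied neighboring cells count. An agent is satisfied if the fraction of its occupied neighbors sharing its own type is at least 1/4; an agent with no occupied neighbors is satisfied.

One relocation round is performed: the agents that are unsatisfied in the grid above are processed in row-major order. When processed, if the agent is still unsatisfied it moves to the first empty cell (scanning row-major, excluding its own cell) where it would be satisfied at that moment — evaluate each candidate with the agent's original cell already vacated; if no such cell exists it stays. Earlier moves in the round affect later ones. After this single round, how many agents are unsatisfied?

Initially unsatisfied (in order): (1,2), (2,2), (2,3), (3,2), (3,3), (3,4).
  (1,2) → (1,1).
  (2,2) → (1,2).
  (2,3) → (2,1).
  (3,2) → (2,2).
  (3,3) → (2,3).
  (3,4) → (3,1).
Resulting grid:
+ # # # #
+ + # # #
+ - - - #
All satisfied now.

0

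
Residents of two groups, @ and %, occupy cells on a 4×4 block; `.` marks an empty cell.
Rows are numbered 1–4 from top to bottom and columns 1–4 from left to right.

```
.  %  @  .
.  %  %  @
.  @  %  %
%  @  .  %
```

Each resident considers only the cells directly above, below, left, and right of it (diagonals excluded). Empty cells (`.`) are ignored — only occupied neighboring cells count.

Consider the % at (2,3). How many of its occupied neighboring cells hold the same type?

Occupied neighbors of (2,3): (1,3)=@, (3,3)=%, (2,2)=%, (2,4)=@.
Same type (%): 2 of 4.

2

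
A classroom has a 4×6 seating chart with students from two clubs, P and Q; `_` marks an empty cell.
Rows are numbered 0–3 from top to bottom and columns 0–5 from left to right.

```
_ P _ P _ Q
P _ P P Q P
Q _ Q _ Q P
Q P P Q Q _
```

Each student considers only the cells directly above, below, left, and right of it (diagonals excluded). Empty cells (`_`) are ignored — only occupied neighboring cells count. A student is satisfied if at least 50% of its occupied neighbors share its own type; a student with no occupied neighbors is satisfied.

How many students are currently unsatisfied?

Row 0: (0,1)P 0/0 ✓ · (0,3)P 1/1 ✓ · (0,5)Q 0/1 ✗
Row 1: (1,0)P 0/1 ✗ · (1,2)P 1/2 ✓ · (1,3)P 2/3 ✓ · (1,4)Q 1/3 ✗ · (1,5)P 1/3 ✗
Row 2: (2,0)Q 1/2 ✓ · (2,2)Q 0/2 ✗ · (2,4)Q 2/3 ✓ · (2,5)P 1/2 ✓
Row 3: (3,0)Q 1/2 ✓ · (3,1)P 1/2 ✓ · (3,2)P 1/3 ✗ · (3,3)Q 1/2 ✓ · (3,4)Q 2/2 ✓
Unsatisfied: (0,5), (1,0), (1,4), (1,5), (2,2), (3,2) — 6 in total.

6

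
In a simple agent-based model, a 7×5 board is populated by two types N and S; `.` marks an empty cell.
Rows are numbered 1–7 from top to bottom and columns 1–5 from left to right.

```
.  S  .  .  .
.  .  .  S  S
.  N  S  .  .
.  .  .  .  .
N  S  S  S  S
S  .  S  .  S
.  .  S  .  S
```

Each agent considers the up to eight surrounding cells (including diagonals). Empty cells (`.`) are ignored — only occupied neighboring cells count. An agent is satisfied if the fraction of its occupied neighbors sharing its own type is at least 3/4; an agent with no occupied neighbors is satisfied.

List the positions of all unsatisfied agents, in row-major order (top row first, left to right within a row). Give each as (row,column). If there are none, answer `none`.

(1,2)S 0/0 satisfied
(2,4)S 2/2 satisfied
(2,5)S 1/1 satisfied
(3,2)N 0/1 not
(3,3)S 1/2 not
(5,1)N 0/2 not
(5,2)S 3/4 satisfied
(5,3)S 3/3 satisfied
(5,4)S 4/4 satisfied
(5,5)S 2/2 satisfied
(6,1)S 1/2 not
(6,3)S 4/4 satisfied
(6,5)S 3/3 satisfied
(7,3)S 1/1 satisfied
(7,5)S 1/1 satisfied

(3,2), (3,3), (5,1), (6,1)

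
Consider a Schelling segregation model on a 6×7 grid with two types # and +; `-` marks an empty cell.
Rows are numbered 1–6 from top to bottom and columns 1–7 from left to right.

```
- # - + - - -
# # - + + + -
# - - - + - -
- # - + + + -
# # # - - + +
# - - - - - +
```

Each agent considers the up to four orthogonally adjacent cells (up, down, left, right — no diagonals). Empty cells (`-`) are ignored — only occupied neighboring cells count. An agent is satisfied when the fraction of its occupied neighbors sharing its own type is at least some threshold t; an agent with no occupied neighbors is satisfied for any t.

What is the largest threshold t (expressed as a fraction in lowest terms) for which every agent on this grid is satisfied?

(1,2)# 1/1
(1,4)+ 1/1
(2,1)# 2/2
(2,2)# 2/2
(2,4)+ 2/2
(2,5)+ 3/3
(2,6)+ 1/1
(3,1)# 1/1
(3,5)+ 2/2
(4,2)# 1/1
(4,4)+ 1/1
(4,5)+ 3/3
(4,6)+ 2/2
(5,1)# 2/2
(5,2)# 3/3
(5,3)# 1/1
(5,6)+ 2/2
(5,7)+ 2/2
(6,1)# 1/1
(6,7)+ 1/1
The smallest same-type fraction is 1/1 at (1,2), which reduces to 1/1. Any threshold above that leaves this agent unsatisfied.

1/1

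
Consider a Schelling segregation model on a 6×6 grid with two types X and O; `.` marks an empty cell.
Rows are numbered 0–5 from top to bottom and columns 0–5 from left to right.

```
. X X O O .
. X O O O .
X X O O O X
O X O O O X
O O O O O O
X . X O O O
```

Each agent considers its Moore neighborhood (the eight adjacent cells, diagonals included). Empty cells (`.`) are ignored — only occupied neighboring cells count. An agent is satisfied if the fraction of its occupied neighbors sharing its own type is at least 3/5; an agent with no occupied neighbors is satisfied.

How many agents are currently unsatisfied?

Row 0: (0,1)X 2/3 ✓ · (0,2)X 2/5 ✗ · (0,3)O 4/5 ✓ · (0,4)O 3/3 ✓
Row 1: (1,1)X 4/6 ✓ · (1,2)O 4/8 ✗ · (1,3)O 7/8 ✓ · (1,4)O 5/6 ✓
Row 2: (2,0)X 3/4 ✓ · (2,1)X 3/7 ✗ · (2,2)O 5/8 ✓ · (2,3)O 8/8 ✓ · (2,4)O 5/7 ✓ · (2,5)X 1/4 ✗
Row 3: (3,0)O 2/5 ✗ · (3,1)X 2/8 ✗ · (3,2)O 6/8 ✓ · (3,3)O 8/8 ✓ · (3,4)O 6/8 ✓ · (3,5)X 1/5 ✗
Row 4: (4,0)O 2/4 ✗ · (4,1)O 4/7 ✗ · (4,2)O 5/7 ✓ · (4,3)O 7/8 ✓ · (4,4)O 7/8 ✓ · (4,5)O 4/5 ✓
Row 5: (5,0)X 0/2 ✗ · (5,2)X 0/4 ✗ · (5,3)O 4/5 ✓ · (5,4)O 5/5 ✓ · (5,5)O 3/3 ✓
Unsatisfied: (0,2), (1,2), (2,1), (2,5), (3,0), (3,1), (3,5), (4,0), (4,1), (5,0), (5,2) — 11 in total.

11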